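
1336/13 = 1336/13 = 102.77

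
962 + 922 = 1884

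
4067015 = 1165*3491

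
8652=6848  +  1804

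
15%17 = 15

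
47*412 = 19364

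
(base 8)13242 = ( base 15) 1ab4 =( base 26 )8EM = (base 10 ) 5794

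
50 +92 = 142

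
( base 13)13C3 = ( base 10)2863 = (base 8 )5457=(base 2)101100101111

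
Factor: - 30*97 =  - 2^1*3^1 * 5^1*97^1= - 2910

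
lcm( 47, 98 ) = 4606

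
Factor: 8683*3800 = 32995400 = 2^3*5^2*19^2  *  457^1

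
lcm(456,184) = 10488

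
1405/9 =1405/9 = 156.11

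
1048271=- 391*( - 2681 ) 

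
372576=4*93144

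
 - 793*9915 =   -  7862595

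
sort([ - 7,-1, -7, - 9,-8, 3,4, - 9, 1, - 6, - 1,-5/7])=[-9, - 9 ,-8,-7,- 7,- 6 ,-1, - 1, - 5/7, 1 , 3, 4]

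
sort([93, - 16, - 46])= [ - 46  ,-16,93]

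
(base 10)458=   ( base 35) D3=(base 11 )387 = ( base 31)eo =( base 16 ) 1ca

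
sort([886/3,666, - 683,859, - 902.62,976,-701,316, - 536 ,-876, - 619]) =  [ - 902.62, - 876, - 701 , - 683,  -  619, - 536, 886/3,316 , 666,859 , 976 ]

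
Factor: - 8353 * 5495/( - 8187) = 45899735/8187 = 3^( - 1 )*5^1*7^1*157^1*2729^( - 1)* 8353^1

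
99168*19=1884192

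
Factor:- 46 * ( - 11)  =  506  =  2^1*11^1*23^1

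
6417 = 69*93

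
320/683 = 320/683 = 0.47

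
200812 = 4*50203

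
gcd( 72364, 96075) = 1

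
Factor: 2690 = 2^1*5^1*269^1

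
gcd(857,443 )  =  1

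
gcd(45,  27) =9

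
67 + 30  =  97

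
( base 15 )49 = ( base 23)30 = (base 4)1011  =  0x45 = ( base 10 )69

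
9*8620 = 77580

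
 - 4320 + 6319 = 1999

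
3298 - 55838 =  - 52540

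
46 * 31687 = 1457602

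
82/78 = 41/39 = 1.05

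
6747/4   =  1686 + 3/4 = 1686.75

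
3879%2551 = 1328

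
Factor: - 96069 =  -  3^1*31^1 * 1033^1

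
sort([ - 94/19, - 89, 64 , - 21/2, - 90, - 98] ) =[ - 98, - 90, - 89, - 21/2, - 94/19,64 ]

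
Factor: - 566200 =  -2^3* 5^2*19^1*149^1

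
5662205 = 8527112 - 2864907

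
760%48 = 40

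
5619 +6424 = 12043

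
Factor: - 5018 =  - 2^1*13^1 * 193^1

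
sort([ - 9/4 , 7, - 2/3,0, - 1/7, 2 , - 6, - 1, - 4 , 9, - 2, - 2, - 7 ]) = [ - 7, - 6,-4 ,-9/4, - 2, - 2, - 1, - 2/3, - 1/7,0  ,  2, 7,9 ]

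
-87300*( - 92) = 8031600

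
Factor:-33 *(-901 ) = 29733 = 3^1 *11^1*17^1  *  53^1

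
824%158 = 34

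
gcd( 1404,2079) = 27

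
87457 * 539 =47139323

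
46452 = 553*84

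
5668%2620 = 428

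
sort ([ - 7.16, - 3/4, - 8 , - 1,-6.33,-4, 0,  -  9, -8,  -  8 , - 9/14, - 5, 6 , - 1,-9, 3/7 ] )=[ - 9, -9, - 8, - 8,  -  8 , - 7.16,  -  6.33, -5,-4, - 1,  -  1, - 3/4,-9/14,0, 3/7,6 ] 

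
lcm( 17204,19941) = 877404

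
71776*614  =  44070464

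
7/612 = 7/612= 0.01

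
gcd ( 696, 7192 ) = 232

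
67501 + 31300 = 98801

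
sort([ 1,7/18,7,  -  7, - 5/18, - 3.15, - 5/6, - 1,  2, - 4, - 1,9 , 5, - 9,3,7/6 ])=[ - 9, - 7, - 4, - 3.15, - 1, - 1, - 5/6, - 5/18,7/18,1,7/6,2,3,5 , 7, 9 ] 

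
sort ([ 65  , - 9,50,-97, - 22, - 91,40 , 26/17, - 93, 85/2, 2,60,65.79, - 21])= [-97 , - 93, - 91,-22, - 21,  -  9, 26/17, 2 , 40, 85/2,  50, 60,65,  65.79 ]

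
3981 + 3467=7448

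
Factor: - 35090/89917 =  - 2^1*5^1*11^2*29^1*89917^ ( - 1 )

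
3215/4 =803 + 3/4 = 803.75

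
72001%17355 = 2581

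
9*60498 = 544482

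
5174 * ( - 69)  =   - 357006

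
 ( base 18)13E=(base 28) e0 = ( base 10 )392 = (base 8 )610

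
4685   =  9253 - 4568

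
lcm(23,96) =2208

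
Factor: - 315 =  - 3^2 * 5^1*7^1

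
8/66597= 8/66597=0.00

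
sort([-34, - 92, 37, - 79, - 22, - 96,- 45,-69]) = [ - 96, - 92 , - 79 , - 69, - 45, - 34,-22, 37]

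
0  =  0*( - 5913)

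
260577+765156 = 1025733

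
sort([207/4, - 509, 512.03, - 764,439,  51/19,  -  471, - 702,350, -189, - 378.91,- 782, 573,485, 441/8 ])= [ - 782, - 764, - 702, - 509,  -  471, - 378.91, - 189, 51/19, 207/4,  441/8, 350, 439, 485, 512.03, 573 ] 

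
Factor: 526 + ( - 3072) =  - 2^1*19^1*67^1 = - 2546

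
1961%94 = 81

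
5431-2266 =3165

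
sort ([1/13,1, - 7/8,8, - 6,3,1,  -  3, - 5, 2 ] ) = [ - 6, - 5,  -  3, - 7/8,1/13,1,1, 2, 3,8 ] 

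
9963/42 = 237 + 3/14  =  237.21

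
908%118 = 82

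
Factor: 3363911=23^2*6359^1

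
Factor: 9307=41^1*227^1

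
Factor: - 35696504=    - 2^3*103^1*43321^1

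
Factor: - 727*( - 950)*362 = 250015300 = 2^2*5^2*19^1*181^1*727^1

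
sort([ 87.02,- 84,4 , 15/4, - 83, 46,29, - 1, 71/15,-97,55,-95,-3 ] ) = [  -  97,- 95, - 84  ,  -  83, - 3, - 1 , 15/4,4,71/15,29,46, 55,  87.02 ]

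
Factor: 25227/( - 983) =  - 3^2*983^(-1) * 2803^1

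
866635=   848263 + 18372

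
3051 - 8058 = - 5007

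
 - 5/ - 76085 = 1/15217 = 0.00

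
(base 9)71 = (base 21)31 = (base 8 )100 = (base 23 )2I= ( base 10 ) 64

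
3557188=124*28687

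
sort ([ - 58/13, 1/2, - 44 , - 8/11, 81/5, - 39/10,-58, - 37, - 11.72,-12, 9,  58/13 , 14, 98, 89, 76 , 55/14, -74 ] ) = [ - 74,  -  58 , - 44, - 37, - 12, - 11.72, - 58/13, - 39/10,- 8/11, 1/2,55/14, 58/13,9,14, 81/5, 76, 89, 98 ]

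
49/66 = 49/66 = 0.74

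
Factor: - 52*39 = - 2^2*3^1*13^2 = - 2028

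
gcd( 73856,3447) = 1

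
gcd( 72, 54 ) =18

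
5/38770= 1/7754=0.00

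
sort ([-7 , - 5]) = [ - 7,-5 ]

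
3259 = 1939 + 1320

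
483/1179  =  161/393 = 0.41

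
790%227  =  109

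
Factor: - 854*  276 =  - 235704 = - 2^3*3^1*7^1 * 23^1*  61^1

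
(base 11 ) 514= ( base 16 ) 26C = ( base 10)620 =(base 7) 1544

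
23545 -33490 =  - 9945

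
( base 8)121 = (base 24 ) 39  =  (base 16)51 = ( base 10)81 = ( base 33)2F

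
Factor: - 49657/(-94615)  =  391/745=5^(- 1)*17^1*23^1 * 149^( - 1 ) 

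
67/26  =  2  +  15/26= 2.58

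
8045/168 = 47 + 149/168 = 47.89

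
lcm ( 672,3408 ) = 47712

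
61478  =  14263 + 47215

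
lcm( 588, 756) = 5292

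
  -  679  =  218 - 897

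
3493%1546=401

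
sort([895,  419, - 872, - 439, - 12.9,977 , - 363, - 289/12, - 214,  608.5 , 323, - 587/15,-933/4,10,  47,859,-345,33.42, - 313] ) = [ - 872, -439, - 363 ,-345,-313,-933/4, - 214, -587/15,-289/12,-12.9,10, 33.42,47,323,419,608.5,859, 895,977 ]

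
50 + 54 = 104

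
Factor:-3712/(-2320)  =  2^3*5^( - 1 ) = 8/5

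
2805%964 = 877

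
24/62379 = 8/20793 = 0.00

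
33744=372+33372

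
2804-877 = 1927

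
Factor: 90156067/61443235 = 3919829/2671445  =  5^(-1) * 7^(-1 )*127^(-1)*601^( - 1)*3919829^1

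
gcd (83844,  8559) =9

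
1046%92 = 34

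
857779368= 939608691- 81829323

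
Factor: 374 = 2^1*11^1*17^1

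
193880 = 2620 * 74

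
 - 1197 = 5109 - 6306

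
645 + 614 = 1259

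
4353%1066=89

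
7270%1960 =1390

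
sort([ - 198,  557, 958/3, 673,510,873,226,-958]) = [-958, - 198,226, 958/3 , 510,557,673,873] 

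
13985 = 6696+7289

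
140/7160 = 7/358 = 0.02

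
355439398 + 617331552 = 972770950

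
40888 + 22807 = 63695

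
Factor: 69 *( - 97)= - 3^1*23^1 * 97^1 = -  6693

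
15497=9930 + 5567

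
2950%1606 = 1344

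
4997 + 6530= 11527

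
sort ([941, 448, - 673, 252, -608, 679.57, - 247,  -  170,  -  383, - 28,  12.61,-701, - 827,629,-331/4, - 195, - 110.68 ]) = [-827, - 701, - 673, - 608, - 383,-247, - 195,  -  170, - 110.68, -331/4, - 28, 12.61,252,448  ,  629,679.57, 941 ]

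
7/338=7/338  =  0.02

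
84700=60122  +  24578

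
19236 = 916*21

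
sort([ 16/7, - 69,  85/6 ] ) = [- 69,16/7, 85/6]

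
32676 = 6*5446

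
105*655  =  68775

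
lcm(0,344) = 0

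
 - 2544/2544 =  - 1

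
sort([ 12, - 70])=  [-70, 12 ] 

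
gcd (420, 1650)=30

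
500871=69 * 7259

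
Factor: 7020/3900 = 3^2*5^( - 1) = 9/5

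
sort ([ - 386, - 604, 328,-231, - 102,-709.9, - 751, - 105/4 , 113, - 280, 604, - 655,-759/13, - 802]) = [-802, - 751, - 709.9 , - 655, - 604 , - 386 , - 280, - 231, - 102, - 759/13, - 105/4, 113,328,604]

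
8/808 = 1/101=0.01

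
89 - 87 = 2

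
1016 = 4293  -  3277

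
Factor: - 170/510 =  - 1/3= -  3^ (- 1)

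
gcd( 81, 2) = 1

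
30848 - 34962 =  - 4114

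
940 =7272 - 6332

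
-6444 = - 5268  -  1176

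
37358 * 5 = 186790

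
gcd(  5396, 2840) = 284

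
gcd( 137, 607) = 1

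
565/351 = 565/351 = 1.61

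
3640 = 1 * 3640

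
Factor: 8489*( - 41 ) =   -  13^1*41^1*653^1 = - 348049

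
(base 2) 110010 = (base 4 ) 302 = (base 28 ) 1m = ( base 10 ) 50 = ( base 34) 1g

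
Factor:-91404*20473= - 1871314092 = - 2^2*3^2*59^1*347^1*2539^1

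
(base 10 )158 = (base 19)86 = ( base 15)a8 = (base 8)236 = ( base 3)12212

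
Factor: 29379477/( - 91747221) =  - 3467^ ( - 1)*8821^( - 1 ) * 9793159^1 = - 9793159/30582407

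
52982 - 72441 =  - 19459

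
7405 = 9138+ - 1733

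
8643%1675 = 268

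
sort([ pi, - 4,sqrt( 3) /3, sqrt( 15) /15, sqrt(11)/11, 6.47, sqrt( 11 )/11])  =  [ -4,sqrt(  15 ) /15, sqrt (11 ) /11, sqrt( 11 )/11, sqrt( 3)/3, pi, 6.47 ]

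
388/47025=388/47025  =  0.01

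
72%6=0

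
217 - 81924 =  - 81707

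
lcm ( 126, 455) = 8190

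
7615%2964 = 1687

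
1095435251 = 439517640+655917611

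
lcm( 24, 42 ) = 168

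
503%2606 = 503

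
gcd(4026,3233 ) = 61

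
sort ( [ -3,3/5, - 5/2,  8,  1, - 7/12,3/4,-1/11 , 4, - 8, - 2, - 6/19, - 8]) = [ - 8, - 8, - 3, - 5/2, - 2, - 7/12, - 6/19 , - 1/11,3/5,3/4,1,  4,8 ] 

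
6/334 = 3/167 = 0.02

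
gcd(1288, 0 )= 1288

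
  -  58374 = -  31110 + -27264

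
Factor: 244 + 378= 2^1*311^1 = 622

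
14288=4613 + 9675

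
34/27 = 1+7/27 = 1.26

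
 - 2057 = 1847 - 3904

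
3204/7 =457  +  5/7 = 457.71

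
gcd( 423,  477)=9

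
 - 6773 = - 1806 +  - 4967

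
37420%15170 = 7080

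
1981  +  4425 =6406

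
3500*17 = 59500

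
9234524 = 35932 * 257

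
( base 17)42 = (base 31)28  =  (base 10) 70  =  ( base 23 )31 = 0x46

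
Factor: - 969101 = -7^1*167^1*829^1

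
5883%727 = 67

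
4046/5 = 4046/5 = 809.20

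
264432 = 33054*8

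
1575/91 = 225/13 = 17.31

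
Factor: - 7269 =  - 3^1*2423^1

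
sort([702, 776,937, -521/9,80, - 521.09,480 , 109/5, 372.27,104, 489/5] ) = [ - 521.09,-521/9,109/5,80,  489/5, 104,372.27,480,702,776,937 ] 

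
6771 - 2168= 4603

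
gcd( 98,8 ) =2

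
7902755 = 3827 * 2065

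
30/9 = 3+1/3 = 3.33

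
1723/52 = 1723/52 = 33.13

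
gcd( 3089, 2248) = 1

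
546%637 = 546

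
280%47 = 45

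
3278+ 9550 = 12828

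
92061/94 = 979 + 35/94 = 979.37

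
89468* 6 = 536808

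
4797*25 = 119925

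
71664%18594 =15882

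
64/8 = 8 =8.00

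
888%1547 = 888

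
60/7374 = 10/1229 = 0.01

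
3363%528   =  195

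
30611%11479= 7653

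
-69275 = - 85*815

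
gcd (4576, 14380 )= 4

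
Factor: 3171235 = 5^1*634247^1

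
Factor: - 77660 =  - 2^2*5^1*11^1* 353^1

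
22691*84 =1906044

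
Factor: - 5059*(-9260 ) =2^2*5^1*463^1*5059^1 = 46846340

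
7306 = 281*26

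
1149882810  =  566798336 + 583084474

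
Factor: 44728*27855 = 1245898440 = 2^3  *3^2*5^1*619^1*5591^1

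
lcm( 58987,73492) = 4483012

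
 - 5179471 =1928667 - 7108138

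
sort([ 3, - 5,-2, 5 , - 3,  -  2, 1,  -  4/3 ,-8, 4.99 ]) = [ - 8, - 5, - 3,- 2, - 2, - 4/3, 1,3,4.99, 5 ]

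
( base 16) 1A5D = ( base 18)12EH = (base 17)1660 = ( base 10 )6749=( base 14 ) 2661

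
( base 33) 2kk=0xB2A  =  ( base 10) 2858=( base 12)17a2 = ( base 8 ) 5452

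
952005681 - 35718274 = 916287407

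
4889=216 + 4673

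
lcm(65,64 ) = 4160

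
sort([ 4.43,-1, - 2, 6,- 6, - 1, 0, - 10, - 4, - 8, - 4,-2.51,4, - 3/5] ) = [  -  10,-8,- 6,-4, - 4, - 2.51,-2,- 1,-1, -3/5, 0,4,4.43,6]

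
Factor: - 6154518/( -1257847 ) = 2^1*3^1*17^( - 1)*19^1*23^( - 1 )*3217^( - 1)*53987^1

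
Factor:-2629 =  - 11^1 * 239^1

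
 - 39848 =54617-94465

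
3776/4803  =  3776/4803= 0.79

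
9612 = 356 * 27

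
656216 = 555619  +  100597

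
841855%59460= 9415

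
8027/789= 10 + 137/789 = 10.17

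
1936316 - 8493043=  - 6556727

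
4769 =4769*1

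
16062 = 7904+8158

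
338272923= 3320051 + 334952872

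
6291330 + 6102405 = 12393735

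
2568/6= 428 = 428.00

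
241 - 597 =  - 356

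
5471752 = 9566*572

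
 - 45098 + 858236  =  813138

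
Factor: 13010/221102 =5^1*7^( - 1)*17^( - 1)*929^( - 1 )*1301^1=6505/110551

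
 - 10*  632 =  - 6320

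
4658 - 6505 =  - 1847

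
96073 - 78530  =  17543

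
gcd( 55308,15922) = 838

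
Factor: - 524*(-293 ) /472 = 38383/118  =  2^( - 1) * 59^ ( - 1 )*131^1*293^1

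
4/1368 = 1/342 = 0.00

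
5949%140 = 69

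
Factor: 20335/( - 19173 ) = -3^( - 1) * 5^1*7^1 * 11^ ( - 1 ) = - 35/33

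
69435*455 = 31592925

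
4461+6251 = 10712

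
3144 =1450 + 1694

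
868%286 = 10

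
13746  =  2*6873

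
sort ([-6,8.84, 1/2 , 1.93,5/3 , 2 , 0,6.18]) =[-6, 0,1/2,5/3, 1.93,2, 6.18 , 8.84]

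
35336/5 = 35336/5 = 7067.20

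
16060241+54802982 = 70863223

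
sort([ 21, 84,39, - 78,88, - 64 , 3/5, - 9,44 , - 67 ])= [ - 78, - 67, - 64 ,-9,3/5,21, 39,44, 84,  88 ]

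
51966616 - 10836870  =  41129746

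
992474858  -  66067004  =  926407854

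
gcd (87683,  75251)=1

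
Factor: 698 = 2^1*349^1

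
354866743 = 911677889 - 556811146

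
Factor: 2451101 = 2451101^1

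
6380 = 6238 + 142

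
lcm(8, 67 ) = 536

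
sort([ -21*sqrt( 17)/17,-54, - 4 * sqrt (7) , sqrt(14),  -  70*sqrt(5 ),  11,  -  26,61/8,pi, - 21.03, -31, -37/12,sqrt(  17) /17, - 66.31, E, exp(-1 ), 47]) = [ -70* sqrt (5 ), - 66.31, - 54, - 31, - 26, - 21.03,-4*sqrt(7 ),- 21*sqrt(17)/17, - 37/12,sqrt(17) /17, exp( - 1),E,pi, sqrt(14),61/8, 11 , 47]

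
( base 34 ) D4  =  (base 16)1BE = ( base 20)126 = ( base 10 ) 446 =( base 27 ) GE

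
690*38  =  26220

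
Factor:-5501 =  - 5501^1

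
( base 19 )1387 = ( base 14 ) 2D49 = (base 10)8101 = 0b1111110100101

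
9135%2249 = 139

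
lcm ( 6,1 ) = 6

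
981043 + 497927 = 1478970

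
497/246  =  2+ 5/246 = 2.02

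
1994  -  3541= -1547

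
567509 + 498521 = 1066030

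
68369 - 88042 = - 19673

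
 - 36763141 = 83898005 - 120661146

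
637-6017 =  - 5380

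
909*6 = 5454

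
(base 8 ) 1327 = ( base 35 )kr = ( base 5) 10402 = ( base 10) 727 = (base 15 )337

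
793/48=16 + 25/48 = 16.52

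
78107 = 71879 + 6228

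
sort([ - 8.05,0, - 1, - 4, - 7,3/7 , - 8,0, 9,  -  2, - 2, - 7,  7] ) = [ - 8.05, - 8, - 7,  -  7, - 4,-2, -2, - 1,0, 0, 3/7, 7, 9]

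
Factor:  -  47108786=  - 2^1*59^1*399227^1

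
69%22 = 3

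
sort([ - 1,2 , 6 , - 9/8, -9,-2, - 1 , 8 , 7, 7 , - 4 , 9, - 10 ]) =[ - 10, - 9, - 4 , - 2,-9/8, - 1 , - 1,2, 6  ,  7,7, 8,9] 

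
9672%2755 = 1407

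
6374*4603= 29339522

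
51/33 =17/11 = 1.55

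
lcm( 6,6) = 6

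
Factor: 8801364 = 2^2*3^1 * 11^1*13^1*23^1*223^1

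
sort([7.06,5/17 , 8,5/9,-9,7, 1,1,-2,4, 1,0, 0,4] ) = [-9, -2 , 0,0,5/17,5/9,1,1, 1 , 4,4 , 7,7.06,8]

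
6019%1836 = 511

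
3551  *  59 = 209509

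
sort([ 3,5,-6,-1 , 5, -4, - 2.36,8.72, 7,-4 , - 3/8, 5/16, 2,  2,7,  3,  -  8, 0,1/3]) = [ - 8,- 6, - 4, - 4, - 2.36, -1,-3/8 , 0,5/16, 1/3 , 2,2 , 3, 3,5, 5, 7, 7, 8.72 ] 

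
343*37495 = 12860785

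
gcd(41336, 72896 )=8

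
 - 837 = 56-893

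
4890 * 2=9780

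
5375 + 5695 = 11070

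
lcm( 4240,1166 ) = 46640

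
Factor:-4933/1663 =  - 1663^(  -  1 )*4933^1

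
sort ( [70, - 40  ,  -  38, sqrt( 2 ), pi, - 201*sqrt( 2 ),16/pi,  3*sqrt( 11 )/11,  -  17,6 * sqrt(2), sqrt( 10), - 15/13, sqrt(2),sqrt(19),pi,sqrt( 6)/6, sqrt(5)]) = [-201*sqrt(2), -40,-38, - 17, - 15/13, sqrt(6 ) /6,  3*sqrt (11) /11 , sqrt(2),sqrt(2 ),sqrt( 5 ),pi,pi, sqrt( 10),sqrt(19 ),16/pi,  6*sqrt(2 ),70]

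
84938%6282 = 3272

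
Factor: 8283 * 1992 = 2^3*3^2*11^1  *83^1*251^1 = 16499736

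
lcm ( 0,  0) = 0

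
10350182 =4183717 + 6166465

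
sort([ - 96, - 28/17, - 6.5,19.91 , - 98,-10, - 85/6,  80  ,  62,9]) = [ - 98, - 96,-85/6, - 10,- 6.5, - 28/17, 9,19.91,62 , 80] 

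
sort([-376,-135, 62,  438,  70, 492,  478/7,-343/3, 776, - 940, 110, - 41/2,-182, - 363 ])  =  [ - 940, - 376, - 363, - 182, - 135,  -  343/3, - 41/2, 62,478/7, 70, 110, 438,492, 776 ]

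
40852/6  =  6808 +2/3= 6808.67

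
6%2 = 0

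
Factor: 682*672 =458304 =2^6*3^1*7^1 * 11^1*31^1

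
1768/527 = 104/31 = 3.35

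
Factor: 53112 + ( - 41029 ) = 12083 = 43^1*281^1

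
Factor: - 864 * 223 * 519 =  - 2^5*3^4*173^1 *223^1 =-99996768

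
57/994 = 57/994 =0.06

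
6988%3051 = 886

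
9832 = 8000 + 1832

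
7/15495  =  7/15495=0.00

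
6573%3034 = 505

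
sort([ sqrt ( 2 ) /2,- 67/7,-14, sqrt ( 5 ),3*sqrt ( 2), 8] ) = [ - 14, - 67/7,  sqrt(  2)/2 , sqrt(5), 3 * sqrt( 2),8]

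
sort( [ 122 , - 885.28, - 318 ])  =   [  -  885.28, - 318,122 ]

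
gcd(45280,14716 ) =1132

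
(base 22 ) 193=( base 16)2AD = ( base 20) 1E5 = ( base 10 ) 685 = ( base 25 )12A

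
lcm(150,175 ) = 1050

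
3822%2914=908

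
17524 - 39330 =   -  21806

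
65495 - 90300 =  - 24805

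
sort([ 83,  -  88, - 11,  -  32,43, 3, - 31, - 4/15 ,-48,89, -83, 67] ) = [ - 88, - 83, - 48,- 32,  -  31,- 11, -4/15,3,43,67, 83, 89 ]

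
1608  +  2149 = 3757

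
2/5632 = 1/2816= 0.00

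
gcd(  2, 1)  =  1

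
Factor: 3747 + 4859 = 8606  =  2^1*13^1*331^1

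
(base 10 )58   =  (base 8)72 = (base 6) 134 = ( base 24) 2a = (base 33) 1p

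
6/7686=1/1281 = 0.00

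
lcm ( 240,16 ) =240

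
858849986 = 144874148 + 713975838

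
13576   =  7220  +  6356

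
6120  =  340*18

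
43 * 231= 9933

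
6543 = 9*727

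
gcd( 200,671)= 1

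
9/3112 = 9/3112 = 0.00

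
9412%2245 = 432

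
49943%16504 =431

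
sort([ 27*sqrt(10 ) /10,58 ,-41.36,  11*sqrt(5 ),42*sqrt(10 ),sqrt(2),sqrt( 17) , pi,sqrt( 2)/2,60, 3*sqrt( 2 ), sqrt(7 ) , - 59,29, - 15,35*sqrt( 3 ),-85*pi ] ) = [ - 85 * pi,  -  59, - 41.36, - 15, sqrt(2)/2, sqrt(2 ),sqrt(7 ), pi,sqrt(17),3*sqrt( 2 ),27*sqrt( 10)/10,11*sqrt( 5 ), 29,58,60, 35*sqrt(3 ),42*sqrt(10)]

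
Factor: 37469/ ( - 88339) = -89^1 *421^1*88339^ ( - 1)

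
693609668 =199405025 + 494204643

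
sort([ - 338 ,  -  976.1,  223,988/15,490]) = [ - 976.1, - 338, 988/15,223,490 ] 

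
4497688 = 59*76232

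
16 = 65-49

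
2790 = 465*6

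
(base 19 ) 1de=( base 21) 18D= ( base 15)2B7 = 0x26E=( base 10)622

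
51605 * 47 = 2425435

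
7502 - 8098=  - 596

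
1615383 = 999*1617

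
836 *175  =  146300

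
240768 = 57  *4224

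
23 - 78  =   - 55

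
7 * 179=1253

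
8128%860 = 388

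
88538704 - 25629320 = 62909384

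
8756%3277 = 2202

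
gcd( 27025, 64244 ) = 1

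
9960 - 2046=7914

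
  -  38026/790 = -49 + 342/395=   - 48.13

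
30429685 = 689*44165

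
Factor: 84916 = 2^2*13^1*23^1*71^1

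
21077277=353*59709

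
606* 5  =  3030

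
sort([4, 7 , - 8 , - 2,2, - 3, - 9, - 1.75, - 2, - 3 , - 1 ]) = [ - 9 ,-8  , - 3,  -  3, - 2,-2, - 1.75 , - 1 , 2 , 4 , 7]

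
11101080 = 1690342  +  9410738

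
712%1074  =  712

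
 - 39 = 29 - 68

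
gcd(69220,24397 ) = 1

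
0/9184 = 0=0.00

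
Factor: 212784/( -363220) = - 2^2*3^1*5^( - 1 ) * 31^1*127^(- 1) = -372/635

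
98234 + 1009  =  99243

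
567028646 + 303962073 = 870990719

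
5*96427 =482135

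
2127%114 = 75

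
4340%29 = 19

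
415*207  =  85905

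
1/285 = 1/285 = 0.00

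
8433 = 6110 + 2323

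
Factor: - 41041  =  -7^1*11^1*13^1*41^1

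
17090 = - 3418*( - 5)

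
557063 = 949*587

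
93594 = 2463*38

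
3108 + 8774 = 11882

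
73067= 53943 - -19124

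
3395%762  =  347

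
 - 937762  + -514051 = - 1451813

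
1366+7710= 9076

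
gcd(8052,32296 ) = 44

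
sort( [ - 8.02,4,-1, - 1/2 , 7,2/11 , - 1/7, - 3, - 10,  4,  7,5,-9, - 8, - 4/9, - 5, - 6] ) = [ - 10, - 9,-8.02, - 8, - 6, - 5, -3, - 1, - 1/2, - 4/9, - 1/7, 2/11, 4,4,5,7,7]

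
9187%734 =379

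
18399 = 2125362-2106963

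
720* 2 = 1440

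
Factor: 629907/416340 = 817/540 = 2^ ( - 2 ) *3^(- 3)*5^( - 1)*19^1*43^1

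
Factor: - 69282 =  - 2^1*3^3*1283^1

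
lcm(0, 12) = 0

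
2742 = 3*914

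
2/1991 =2/1991= 0.00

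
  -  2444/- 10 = 1222/5 = 244.40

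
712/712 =1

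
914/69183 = 914/69183 = 0.01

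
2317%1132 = 53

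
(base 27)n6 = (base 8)1163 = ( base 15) 2BC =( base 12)443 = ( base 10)627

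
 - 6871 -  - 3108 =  - 3763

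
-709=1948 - 2657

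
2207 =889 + 1318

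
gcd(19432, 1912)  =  8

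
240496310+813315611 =1053811921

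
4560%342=114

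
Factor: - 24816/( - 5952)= 517/124 = 2^( - 2)*11^1*31^(-1)*47^1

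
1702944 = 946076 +756868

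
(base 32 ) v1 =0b1111100001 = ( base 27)19L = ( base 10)993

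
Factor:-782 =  - 2^1*17^1*23^1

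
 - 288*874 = -251712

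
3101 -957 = 2144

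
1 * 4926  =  4926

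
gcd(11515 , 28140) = 35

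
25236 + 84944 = 110180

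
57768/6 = 9628 = 9628.00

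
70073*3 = 210219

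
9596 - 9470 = 126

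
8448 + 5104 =13552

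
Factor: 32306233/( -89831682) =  - 2^(  -  1)*3^( - 2)*223^1*277^1 * 523^1*4990649^( - 1) 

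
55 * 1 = 55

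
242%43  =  27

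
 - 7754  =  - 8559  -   - 805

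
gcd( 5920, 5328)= 592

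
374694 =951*394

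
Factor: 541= 541^1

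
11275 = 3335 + 7940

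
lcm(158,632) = 632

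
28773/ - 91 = -317 + 74/91 = - 316.19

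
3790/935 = 4+10/187 = 4.05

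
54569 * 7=381983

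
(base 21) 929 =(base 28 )53g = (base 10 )4020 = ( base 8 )7664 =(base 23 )7di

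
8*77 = 616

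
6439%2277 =1885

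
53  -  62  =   - 9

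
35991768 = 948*37966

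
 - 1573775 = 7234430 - 8808205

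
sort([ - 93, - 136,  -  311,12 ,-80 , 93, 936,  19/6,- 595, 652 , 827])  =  [ -595, - 311,-136, -93, - 80,19/6,12  ,  93 , 652, 827,936]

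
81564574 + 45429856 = 126994430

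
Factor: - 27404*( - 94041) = 2577099564 = 2^2*3^7*13^1*17^1 * 31^1*43^1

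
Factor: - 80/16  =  -5^1 = - 5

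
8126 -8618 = -492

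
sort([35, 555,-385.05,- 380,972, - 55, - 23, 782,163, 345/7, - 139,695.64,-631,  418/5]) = [-631, - 385.05, - 380, - 139,-55 ,  -  23, 35,345/7, 418/5,163,555, 695.64,782 , 972 ]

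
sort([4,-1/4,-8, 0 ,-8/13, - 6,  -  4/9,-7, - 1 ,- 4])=[ - 8,-7,  -  6, - 4, - 1, -8/13,-4/9,-1/4  ,  0  ,  4 ] 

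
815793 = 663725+152068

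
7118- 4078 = 3040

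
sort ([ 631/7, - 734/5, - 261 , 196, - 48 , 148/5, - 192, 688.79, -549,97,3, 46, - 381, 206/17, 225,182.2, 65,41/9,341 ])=[ - 549, - 381, - 261, - 192, - 734/5, - 48, 3  ,  41/9, 206/17, 148/5, 46,  65,631/7, 97, 182.2, 196, 225, 341,688.79]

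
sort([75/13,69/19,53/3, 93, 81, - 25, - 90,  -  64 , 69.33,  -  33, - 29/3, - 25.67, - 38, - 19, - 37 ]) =[-90, - 64, - 38, - 37, - 33, - 25.67, - 25, - 19, - 29/3, 69/19, 75/13,53/3, 69.33,81,93]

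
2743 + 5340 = 8083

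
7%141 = 7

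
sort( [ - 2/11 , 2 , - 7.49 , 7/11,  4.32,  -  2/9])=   [ - 7.49, - 2/9, - 2/11, 7/11 , 2, 4.32]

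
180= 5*36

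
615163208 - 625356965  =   - 10193757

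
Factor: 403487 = 7^1  *  57641^1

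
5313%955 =538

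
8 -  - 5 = 13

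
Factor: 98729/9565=5^(- 1) * 1913^ (-1)*98729^1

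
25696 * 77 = 1978592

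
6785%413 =177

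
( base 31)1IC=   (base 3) 2002201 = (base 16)5FB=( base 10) 1531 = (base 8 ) 2773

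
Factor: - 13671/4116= - 2^(-2)*3^1*7^(  -  1)*31^1=-  93/28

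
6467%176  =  131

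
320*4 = 1280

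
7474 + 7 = 7481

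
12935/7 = 1847 + 6/7 =1847.86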